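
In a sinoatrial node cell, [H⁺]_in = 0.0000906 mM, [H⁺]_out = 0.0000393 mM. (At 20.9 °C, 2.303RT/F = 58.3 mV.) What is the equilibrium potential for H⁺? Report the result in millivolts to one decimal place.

-21.1 mV

E = (58.3/z) · log₁₀([H⁺]_out/[H⁺]_in) with z = +1.
= (58.3/1) · log₁₀(0.0000393/0.0000906) = 58.30 · log₁₀(0.4338)
= 58.30 · (-0.3627) = -21.15 mV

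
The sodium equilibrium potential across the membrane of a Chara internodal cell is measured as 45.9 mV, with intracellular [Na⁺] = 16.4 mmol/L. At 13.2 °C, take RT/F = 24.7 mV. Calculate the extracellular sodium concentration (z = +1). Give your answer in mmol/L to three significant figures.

Nernst: E = (24.7/1) · ln([out]/[in]), so ln([out]/[in]) = 45.9 × 1 / 24.7 = 1.8583.
[out]/[in] = e^(1.8583) = 6.413.
[out] = 6.413 × 16.4 = 105.2 mmol/L.

105 mmol/L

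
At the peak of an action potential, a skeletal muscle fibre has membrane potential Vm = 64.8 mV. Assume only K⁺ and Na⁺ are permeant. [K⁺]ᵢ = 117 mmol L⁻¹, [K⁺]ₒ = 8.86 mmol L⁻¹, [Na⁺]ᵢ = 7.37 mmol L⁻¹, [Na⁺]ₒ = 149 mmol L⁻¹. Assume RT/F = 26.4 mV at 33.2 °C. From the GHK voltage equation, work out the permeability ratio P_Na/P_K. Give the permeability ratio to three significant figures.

Let α = P_Na/P_K. GHK: Vm = 26.4·ln[(Kₒ + α·Naₒ)/(Kᵢ + α·Naᵢ)].
e^(Vm/26.4) = e^(64.8/26.4) = 11.641
So 11.641·(Kᵢ + α·Naᵢ) = Kₒ + α·Naₒ → α = (11.641·117.0 − 8.86) / (149.0 − 11.641·7.37)
α = (1362 − 8.86) / (149.0 − 85.8) = 1353/63.2 = 21.41

21.4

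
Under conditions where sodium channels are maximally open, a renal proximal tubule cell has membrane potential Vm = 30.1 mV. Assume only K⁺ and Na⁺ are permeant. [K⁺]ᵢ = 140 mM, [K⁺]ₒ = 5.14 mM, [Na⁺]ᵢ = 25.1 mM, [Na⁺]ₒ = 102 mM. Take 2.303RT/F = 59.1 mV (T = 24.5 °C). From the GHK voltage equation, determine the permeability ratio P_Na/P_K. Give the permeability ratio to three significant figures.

21.4

Let α = P_Na/P_K. GHK: Vm = 59.1·log₁₀[(Kₒ + α·Naₒ)/(Kᵢ + α·Naᵢ)].
10^(Vm/59.1) = 10^(30.1/59.1) = 3.2308
So 3.2308·(Kᵢ + α·Naᵢ) = Kₒ + α·Naₒ → α = (3.2308·140.0 − 5.14) / (102.0 − 3.2308·25.1)
α = (452.3 − 5.14) / (102.0 − 81.09) = 447.2/20.91 = 21.39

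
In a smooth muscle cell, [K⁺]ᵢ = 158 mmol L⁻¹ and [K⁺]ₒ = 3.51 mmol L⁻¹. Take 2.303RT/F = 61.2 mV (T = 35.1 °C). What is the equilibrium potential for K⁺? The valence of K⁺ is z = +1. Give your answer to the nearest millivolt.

E = (61.2/z) · log₁₀([K⁺]_out/[K⁺]_in) with z = +1.
= (61.2/1) · log₁₀(3.51/158) = 61.20 · log₁₀(0.02222)
= 61.20 · (-1.6533) = -101.19 mV

-101 mV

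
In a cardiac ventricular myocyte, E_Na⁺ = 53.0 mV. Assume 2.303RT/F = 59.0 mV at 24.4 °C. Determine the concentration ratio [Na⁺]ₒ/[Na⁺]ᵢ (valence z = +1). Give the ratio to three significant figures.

7.91

log₁₀([out]/[in]) = E·z/(59.0) = 53.0 × 1 / 59.0 = 0.8983
[out]/[in] = 10^(0.8983) = 7.912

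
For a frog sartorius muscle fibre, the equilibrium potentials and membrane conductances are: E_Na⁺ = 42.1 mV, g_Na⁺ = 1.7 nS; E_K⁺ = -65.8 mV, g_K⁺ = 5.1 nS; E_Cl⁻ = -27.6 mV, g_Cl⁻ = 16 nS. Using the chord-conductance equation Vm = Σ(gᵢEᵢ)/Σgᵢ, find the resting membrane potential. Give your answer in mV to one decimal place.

-30.9 mV

Σ gᵢEᵢ = 1.7·(42.1) + 5.1·(-65.8) + 16·(-27.6) = -705.61
Σ gᵢ = 1.7 + 5.1 + 16 = 22.8
Vm = -705.61 / 22.8 = -30.95 mV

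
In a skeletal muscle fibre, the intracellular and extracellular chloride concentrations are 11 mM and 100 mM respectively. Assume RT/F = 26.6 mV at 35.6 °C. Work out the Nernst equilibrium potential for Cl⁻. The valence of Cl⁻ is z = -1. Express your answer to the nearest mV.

-59 mV

E = (26.6/z) · ln([Cl⁻]_out/[Cl⁻]_in) with z = -1.
For an anion, dividing by z = -1 reverses the sign.
= (26.6/-1) · ln(100/11) = -26.60 · ln(9.091)
= -26.60 · (2.2073) = -58.71 mV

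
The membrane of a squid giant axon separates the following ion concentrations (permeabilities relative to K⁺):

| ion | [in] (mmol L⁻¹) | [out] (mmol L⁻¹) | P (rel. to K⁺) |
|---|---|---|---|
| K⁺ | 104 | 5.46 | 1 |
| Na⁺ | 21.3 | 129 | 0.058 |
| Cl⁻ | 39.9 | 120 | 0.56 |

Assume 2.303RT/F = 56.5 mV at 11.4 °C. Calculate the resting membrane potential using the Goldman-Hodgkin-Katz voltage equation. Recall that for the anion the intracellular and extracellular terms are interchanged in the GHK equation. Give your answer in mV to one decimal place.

Vm = 56.5 · log₁₀[(Σ P·[cation]ₒ + Σ P·[anion]ᵢ) / (Σ P·[cation]ᵢ + Σ P·[anion]ₒ)]
Numerator = 1×5.46 + 0.058×129 + 0.56×39.9 = 35.29
Denominator = 1×104 + 0.058×21.3 + 0.56×120 = 172.4
Vm = 56.5 · log₁₀(0.20463) = 56.5 × (-0.6890) = -38.93 mV

-38.9 mV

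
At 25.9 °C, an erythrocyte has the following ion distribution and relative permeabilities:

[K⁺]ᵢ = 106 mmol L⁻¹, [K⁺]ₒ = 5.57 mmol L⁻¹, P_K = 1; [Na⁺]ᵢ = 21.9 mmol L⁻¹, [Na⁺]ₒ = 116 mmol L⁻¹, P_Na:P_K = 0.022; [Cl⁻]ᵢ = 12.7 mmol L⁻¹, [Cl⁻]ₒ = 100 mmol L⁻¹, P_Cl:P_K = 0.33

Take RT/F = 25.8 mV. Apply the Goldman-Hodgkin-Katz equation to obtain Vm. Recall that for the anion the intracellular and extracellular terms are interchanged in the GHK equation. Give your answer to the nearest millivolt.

-63 mV

Vm = 25.8 · ln[(Σ P·[cation]ₒ + Σ P·[anion]ᵢ) / (Σ P·[cation]ᵢ + Σ P·[anion]ₒ)]
Numerator = 1×5.57 + 0.022×116 + 0.33×12.7 = 12.31
Denominator = 1×106 + 0.022×21.9 + 0.33×100 = 139.5
Vm = 25.8 · ln(0.088277) = 25.8 × (-2.4273) = -62.62 mV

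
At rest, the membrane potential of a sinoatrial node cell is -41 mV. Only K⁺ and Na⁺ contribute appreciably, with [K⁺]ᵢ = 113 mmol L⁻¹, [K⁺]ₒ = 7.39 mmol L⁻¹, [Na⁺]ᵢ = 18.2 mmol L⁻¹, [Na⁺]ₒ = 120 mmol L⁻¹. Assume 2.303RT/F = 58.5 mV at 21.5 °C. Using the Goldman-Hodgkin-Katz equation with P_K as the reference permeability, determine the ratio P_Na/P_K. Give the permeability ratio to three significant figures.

Let α = P_Na/P_K. GHK: Vm = 58.5·log₁₀[(Kₒ + α·Naₒ)/(Kᵢ + α·Naᵢ)].
10^(Vm/58.5) = 10^(-41.0/58.5) = 0.19913
So 0.19913·(Kᵢ + α·Naᵢ) = Kₒ + α·Naₒ → α = (0.19913·113.0 − 7.39) / (120.0 − 0.19913·18.2)
α = (22.5 − 7.39) / (120.0 − 3.624) = 15.11/116.4 = 0.1299

0.130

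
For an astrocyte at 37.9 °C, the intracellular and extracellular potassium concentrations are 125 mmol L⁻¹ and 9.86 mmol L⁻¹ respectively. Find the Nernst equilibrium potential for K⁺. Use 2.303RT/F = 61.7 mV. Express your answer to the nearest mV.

-68 mV

E = (61.7/z) · log₁₀([K⁺]_out/[K⁺]_in) with z = +1.
= (61.7/1) · log₁₀(9.86/125) = 61.70 · log₁₀(0.07888)
= 61.70 · (-1.1030) = -68.06 mV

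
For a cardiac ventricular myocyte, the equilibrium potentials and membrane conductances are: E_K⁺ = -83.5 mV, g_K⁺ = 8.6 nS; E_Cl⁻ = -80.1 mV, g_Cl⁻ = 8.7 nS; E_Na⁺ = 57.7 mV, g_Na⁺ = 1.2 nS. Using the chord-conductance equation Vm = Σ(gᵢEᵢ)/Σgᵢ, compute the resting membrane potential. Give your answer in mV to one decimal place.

-72.7 mV

Σ gᵢEᵢ = 8.6·(-83.5) + 8.7·(-80.1) + 1.2·(57.7) = -1345.73
Σ gᵢ = 8.6 + 8.7 + 1.2 = 18.5
Vm = -1345.73 / 18.5 = -72.74 mV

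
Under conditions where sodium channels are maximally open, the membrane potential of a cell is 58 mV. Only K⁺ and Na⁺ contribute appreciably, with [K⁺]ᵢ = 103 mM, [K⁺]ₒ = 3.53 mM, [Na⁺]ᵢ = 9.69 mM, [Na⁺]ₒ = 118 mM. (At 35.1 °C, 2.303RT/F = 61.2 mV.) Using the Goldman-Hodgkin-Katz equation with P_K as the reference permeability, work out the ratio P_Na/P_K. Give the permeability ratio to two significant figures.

28

Let α = P_Na/P_K. GHK: Vm = 61.2·log₁₀[(Kₒ + α·Naₒ)/(Kᵢ + α·Naᵢ)].
10^(Vm/61.2) = 10^(58.0/61.2) = 8.8657
So 8.8657·(Kᵢ + α·Naᵢ) = Kₒ + α·Naₒ → α = (8.8657·103.0 − 3.53) / (118.0 − 8.8657·9.69)
α = (913.2 − 3.53) / (118.0 − 85.91) = 909.6/32.09 = 28.35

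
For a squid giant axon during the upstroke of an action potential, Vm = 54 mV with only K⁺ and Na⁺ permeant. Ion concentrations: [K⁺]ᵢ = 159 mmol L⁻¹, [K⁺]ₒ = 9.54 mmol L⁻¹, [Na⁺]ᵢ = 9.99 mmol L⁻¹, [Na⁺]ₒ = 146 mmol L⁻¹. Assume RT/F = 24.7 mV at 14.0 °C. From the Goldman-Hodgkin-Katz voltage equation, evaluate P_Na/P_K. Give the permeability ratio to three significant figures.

24.6

Let α = P_Na/P_K. GHK: Vm = 24.7·ln[(Kₒ + α·Naₒ)/(Kᵢ + α·Naᵢ)].
e^(Vm/24.7) = e^(54.0/24.7) = 8.9016
So 8.9016·(Kᵢ + α·Naᵢ) = Kₒ + α·Naₒ → α = (8.9016·159.0 − 9.54) / (146.0 − 8.9016·9.99)
α = (1415 − 9.54) / (146.0 − 88.93) = 1406/57.07 = 24.63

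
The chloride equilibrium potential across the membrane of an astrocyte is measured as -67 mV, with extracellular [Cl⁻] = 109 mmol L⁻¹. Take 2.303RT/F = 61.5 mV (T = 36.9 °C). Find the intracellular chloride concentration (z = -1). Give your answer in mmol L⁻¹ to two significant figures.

8.9 mmol L⁻¹

Nernst: E = (61.5/-1) · log₁₀([out]/[in]), so log₁₀([out]/[in]) = -67.0 × -1 / 61.5 = 1.0894.
[out]/[in] = 10^(1.0894) = 12.29.
[in] = 109 / 12.29 = 8.871 mmol L⁻¹.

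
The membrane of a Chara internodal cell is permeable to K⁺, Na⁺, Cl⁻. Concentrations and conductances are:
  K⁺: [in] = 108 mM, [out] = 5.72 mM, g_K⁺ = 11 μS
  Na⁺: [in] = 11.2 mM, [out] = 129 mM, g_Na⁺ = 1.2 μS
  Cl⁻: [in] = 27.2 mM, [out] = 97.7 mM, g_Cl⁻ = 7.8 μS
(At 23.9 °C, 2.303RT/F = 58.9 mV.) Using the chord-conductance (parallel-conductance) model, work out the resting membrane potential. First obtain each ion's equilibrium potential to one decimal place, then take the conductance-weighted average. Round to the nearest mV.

E_K⁺ = (58.9/1)·log₁₀(5.72/108) = -75.2 mV
E_Na⁺ = (58.9/1)·log₁₀(129/11.2) = 62.5 mV
E_Cl⁻ = (58.9/-1)·log₁₀(97.7/27.2) = -32.7 mV
Vm = (Σ gᵢEᵢ)/(Σ gᵢ) = (11·-75.2 + 1.2·62.5 + 7.8·-32.7) / (11 + 1.2 + 7.8)
= -1007.26 / 20 = -50.36 mV

-50 mV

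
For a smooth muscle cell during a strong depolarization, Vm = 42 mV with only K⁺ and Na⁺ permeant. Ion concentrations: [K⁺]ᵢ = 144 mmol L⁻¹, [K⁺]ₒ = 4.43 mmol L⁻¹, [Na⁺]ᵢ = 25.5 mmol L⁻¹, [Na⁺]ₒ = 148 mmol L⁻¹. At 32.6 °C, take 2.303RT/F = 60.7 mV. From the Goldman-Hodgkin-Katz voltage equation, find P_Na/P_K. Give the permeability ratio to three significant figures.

31.2

Let α = P_Na/P_K. GHK: Vm = 60.7·log₁₀[(Kₒ + α·Naₒ)/(Kᵢ + α·Naᵢ)].
10^(Vm/60.7) = 10^(42.0/60.7) = 4.9196
So 4.9196·(Kᵢ + α·Naᵢ) = Kₒ + α·Naₒ → α = (4.9196·144.0 − 4.43) / (148.0 − 4.9196·25.5)
α = (708.4 − 4.43) / (148.0 − 125.4) = 704/22.55 = 31.22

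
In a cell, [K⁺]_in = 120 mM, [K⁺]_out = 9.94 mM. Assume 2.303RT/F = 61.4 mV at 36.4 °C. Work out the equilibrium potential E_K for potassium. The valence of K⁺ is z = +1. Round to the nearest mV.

E = (61.4/z) · log₁₀([K⁺]_out/[K⁺]_in) with z = +1.
= (61.4/1) · log₁₀(9.94/120) = 61.40 · log₁₀(0.08283)
= 61.40 · (-1.0818) = -66.42 mV

-66 mV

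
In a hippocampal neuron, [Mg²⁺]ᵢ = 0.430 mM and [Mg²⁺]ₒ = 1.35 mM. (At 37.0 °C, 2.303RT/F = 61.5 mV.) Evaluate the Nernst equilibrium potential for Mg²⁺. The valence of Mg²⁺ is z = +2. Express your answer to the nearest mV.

15 mV

E = (61.5/z) · log₁₀([Mg²⁺]_out/[Mg²⁺]_in) with z = +2.
= (61.5/2) · log₁₀(1.35/0.430) = 30.75 · log₁₀(3.14)
= 30.75 · (0.4969) = 15.28 mV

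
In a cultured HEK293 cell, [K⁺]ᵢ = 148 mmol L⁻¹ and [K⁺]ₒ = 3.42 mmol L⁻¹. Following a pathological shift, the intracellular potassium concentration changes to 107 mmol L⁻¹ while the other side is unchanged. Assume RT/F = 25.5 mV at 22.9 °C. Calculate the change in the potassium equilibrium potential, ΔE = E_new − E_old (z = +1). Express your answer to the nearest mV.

8 mV

E_old = (25.5/1)·ln(3.42/148) = -96.07 mV
E_new = (25.5/1)·ln(3.42/107) = -87.80 mV
ΔE = -87.80 − (-96.07) = 8.27 mV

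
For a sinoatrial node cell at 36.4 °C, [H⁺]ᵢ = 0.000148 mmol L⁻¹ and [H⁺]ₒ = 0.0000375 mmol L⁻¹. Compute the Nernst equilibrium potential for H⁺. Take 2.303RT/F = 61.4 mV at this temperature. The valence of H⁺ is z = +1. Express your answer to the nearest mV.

E = (61.4/z) · log₁₀([H⁺]_out/[H⁺]_in) with z = +1.
= (61.4/1) · log₁₀(0.0000375/0.000148) = 61.40 · log₁₀(0.2534)
= 61.40 · (-0.5962) = -36.61 mV

-37 mV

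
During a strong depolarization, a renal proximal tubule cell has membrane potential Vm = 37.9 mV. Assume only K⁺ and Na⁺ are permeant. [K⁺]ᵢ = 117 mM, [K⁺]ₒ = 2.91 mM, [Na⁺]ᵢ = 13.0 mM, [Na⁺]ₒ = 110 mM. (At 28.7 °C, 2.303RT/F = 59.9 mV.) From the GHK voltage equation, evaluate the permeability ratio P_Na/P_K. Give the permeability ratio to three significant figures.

Let α = P_Na/P_K. GHK: Vm = 59.9·log₁₀[(Kₒ + α·Naₒ)/(Kᵢ + α·Naᵢ)].
10^(Vm/59.9) = 10^(37.9/59.9) = 4.2926
So 4.2926·(Kᵢ + α·Naᵢ) = Kₒ + α·Naₒ → α = (4.2926·117.0 − 2.91) / (110.0 − 4.2926·13.0)
α = (502.2 − 2.91) / (110.0 − 55.8) = 499.3/54.2 = 9.213

9.21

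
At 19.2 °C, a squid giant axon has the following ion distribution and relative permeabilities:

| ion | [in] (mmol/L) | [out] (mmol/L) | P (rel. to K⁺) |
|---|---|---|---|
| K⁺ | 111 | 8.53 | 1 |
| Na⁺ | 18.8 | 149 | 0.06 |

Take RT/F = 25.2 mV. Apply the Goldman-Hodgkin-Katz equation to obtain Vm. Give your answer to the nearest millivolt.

-47 mV

Vm = 25.2 · ln[(Σ P·[cation]ₒ + Σ P·[anion]ᵢ) / (Σ P·[cation]ᵢ + Σ P·[anion]ₒ)]
Numerator = 1×8.53 + 0.06×149 = 17.47
Denominator = 1×111 + 0.06×18.8 = 112.1
Vm = 25.2 · ln(0.1558) = 25.2 × (-1.8592) = -46.85 mV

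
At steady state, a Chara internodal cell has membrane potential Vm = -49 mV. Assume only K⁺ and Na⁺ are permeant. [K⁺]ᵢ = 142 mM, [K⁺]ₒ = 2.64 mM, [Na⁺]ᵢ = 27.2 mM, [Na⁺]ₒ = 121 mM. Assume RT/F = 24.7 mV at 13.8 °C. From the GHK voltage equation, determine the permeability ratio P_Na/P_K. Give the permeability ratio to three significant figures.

0.144

Let α = P_Na/P_K. GHK: Vm = 24.7·ln[(Kₒ + α·Naₒ)/(Kᵢ + α·Naᵢ)].
e^(Vm/24.7) = e^(-49.0/24.7) = 0.13754
So 0.13754·(Kᵢ + α·Naᵢ) = Kₒ + α·Naₒ → α = (0.13754·142.0 − 2.64) / (121.0 − 0.13754·27.2)
α = (19.53 − 2.64) / (121.0 − 3.741) = 16.89/117.3 = 0.1441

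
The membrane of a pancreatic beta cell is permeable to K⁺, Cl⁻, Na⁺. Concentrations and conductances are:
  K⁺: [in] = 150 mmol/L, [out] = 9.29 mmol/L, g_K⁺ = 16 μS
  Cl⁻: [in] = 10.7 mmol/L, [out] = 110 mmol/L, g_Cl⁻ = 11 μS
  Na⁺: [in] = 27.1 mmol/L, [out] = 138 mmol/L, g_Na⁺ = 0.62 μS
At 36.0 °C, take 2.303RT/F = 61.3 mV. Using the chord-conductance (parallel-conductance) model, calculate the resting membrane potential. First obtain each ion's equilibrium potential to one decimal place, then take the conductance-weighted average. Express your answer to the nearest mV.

E_K⁺ = (61.3/1)·log₁₀(9.29/150) = -74.1 mV
E_Cl⁻ = (61.3/-1)·log₁₀(110/10.7) = -62.0 mV
E_Na⁺ = (61.3/1)·log₁₀(138/27.1) = 43.3 mV
Vm = (Σ gᵢEᵢ)/(Σ gᵢ) = (16·-74.1 + 11·-62.0 + 0.62·43.3) / (16 + 11 + 0.62)
= -1840.75 / 27.62 = -66.65 mV

-67 mV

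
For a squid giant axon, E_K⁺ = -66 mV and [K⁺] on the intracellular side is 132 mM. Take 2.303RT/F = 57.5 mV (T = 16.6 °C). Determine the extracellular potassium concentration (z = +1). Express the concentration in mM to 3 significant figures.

Nernst: E = (57.5/1) · log₁₀([out]/[in]), so log₁₀([out]/[in]) = -66.0 × 1 / 57.5 = -1.1478.
[out]/[in] = 10^(-1.1478) = 0.07115.
[out] = 0.07115 × 132 = 9.392 mM.

9.39 mM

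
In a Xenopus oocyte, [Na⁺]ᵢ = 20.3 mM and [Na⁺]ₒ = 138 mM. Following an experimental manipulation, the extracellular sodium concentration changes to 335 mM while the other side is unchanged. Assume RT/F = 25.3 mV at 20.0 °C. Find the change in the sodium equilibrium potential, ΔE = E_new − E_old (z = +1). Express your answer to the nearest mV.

22 mV

E_old = (25.3/1)·ln(138/20.3) = 48.49 mV
E_new = (25.3/1)·ln(335/20.3) = 70.93 mV
ΔE = 70.93 − (48.49) = 22.44 mV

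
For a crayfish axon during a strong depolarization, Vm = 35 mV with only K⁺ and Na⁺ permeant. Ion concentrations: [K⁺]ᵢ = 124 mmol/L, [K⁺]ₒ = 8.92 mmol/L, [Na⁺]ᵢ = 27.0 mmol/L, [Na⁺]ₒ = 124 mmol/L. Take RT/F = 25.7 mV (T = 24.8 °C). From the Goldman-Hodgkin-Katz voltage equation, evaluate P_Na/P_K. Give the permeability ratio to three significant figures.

Let α = P_Na/P_K. GHK: Vm = 25.7·ln[(Kₒ + α·Naₒ)/(Kᵢ + α·Naᵢ)].
e^(Vm/25.7) = e^(35.0/25.7) = 3.9035
So 3.9035·(Kᵢ + α·Naᵢ) = Kₒ + α·Naₒ → α = (3.9035·124.0 − 8.92) / (124.0 − 3.9035·27.0)
α = (484 − 8.92) / (124.0 − 105.4) = 475.1/18.61 = 25.54

25.5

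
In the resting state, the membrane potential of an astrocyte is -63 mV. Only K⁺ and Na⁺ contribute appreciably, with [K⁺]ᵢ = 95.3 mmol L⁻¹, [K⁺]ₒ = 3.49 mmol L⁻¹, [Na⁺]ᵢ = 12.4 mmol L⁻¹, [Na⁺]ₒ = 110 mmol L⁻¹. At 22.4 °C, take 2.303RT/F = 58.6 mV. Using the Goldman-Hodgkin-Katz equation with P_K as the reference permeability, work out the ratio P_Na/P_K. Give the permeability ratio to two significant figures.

0.042

Let α = P_Na/P_K. GHK: Vm = 58.6·log₁₀[(Kₒ + α·Naₒ)/(Kᵢ + α·Naᵢ)].
10^(Vm/58.6) = 10^(-63.0/58.6) = 0.084123
So 0.084123·(Kᵢ + α·Naᵢ) = Kₒ + α·Naₒ → α = (0.084123·95.3 − 3.49) / (110.0 − 0.084123·12.4)
α = (8.017 − 3.49) / (110.0 − 1.043) = 4.527/109 = 0.04155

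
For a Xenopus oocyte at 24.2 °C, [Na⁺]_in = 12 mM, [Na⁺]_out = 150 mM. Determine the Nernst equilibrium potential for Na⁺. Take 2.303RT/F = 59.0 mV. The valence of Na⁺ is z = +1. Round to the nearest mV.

E = (59.0/z) · log₁₀([Na⁺]_out/[Na⁺]_in) with z = +1.
= (59.0/1) · log₁₀(150/12) = 59.00 · log₁₀(12.5)
= 59.00 · (1.0969) = 64.72 mV

65 mV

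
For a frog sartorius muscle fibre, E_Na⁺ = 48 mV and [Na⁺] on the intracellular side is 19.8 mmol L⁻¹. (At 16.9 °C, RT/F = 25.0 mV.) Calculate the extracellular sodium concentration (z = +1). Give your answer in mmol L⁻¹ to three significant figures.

Nernst: E = (25.0/1) · ln([out]/[in]), so ln([out]/[in]) = 48.0 × 1 / 25.0 = 1.9200.
[out]/[in] = e^(1.9200) = 6.821.
[out] = 6.821 × 19.8 = 135.1 mmol L⁻¹.

135 mmol L⁻¹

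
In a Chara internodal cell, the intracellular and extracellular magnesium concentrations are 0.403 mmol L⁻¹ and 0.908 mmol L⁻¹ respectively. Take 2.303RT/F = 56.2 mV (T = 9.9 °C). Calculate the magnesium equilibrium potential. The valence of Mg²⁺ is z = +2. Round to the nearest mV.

10 mV

E = (56.2/z) · log₁₀([Mg²⁺]_out/[Mg²⁺]_in) with z = +2.
= (56.2/2) · log₁₀(0.908/0.403) = 28.10 · log₁₀(2.253)
= 28.10 · (0.3528) = 9.91 mV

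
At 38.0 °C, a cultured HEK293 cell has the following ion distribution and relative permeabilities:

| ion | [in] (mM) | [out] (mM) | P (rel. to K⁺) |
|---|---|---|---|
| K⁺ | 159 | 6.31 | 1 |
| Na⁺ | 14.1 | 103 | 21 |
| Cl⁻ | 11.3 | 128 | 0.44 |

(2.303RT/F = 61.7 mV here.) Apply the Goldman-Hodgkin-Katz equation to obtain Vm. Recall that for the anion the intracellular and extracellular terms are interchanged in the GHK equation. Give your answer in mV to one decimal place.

Vm = 61.7 · log₁₀[(Σ P·[cation]ₒ + Σ P·[anion]ᵢ) / (Σ P·[cation]ᵢ + Σ P·[anion]ₒ)]
Numerator = 1×6.31 + 21×103 + 0.44×11.3 = 2174
Denominator = 1×159 + 21×14.1 + 0.44×128 = 511.4
Vm = 61.7 · log₁₀(4.2515) = 61.7 × (0.6285) = 38.78 mV

38.8 mV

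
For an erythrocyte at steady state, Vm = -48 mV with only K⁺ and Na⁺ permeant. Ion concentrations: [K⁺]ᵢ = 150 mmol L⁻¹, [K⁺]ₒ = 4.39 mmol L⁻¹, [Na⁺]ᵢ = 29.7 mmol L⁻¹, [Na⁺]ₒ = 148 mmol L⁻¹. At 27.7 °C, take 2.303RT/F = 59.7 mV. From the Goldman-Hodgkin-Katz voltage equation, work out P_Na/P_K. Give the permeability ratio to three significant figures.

0.134

Let α = P_Na/P_K. GHK: Vm = 59.7·log₁₀[(Kₒ + α·Naₒ)/(Kᵢ + α·Naᵢ)].
10^(Vm/59.7) = 10^(-48.0/59.7) = 0.15703
So 0.15703·(Kᵢ + α·Naᵢ) = Kₒ + α·Naₒ → α = (0.15703·150.0 − 4.39) / (148.0 − 0.15703·29.7)
α = (23.55 − 4.39) / (148.0 − 4.664) = 19.16/143.3 = 0.1337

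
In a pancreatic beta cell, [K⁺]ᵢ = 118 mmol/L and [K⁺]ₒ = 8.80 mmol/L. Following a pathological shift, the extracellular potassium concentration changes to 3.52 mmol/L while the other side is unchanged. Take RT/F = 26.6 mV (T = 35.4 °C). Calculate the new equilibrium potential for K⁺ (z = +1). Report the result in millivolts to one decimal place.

-93.4 mV

After the shift: [K⁺]_out = 3.52, [K⁺]_in = 118 mmol/L.
E_new = (26.6/1)·ln(3.52/118) = 26.60 · (-3.5122) = -93.43 mV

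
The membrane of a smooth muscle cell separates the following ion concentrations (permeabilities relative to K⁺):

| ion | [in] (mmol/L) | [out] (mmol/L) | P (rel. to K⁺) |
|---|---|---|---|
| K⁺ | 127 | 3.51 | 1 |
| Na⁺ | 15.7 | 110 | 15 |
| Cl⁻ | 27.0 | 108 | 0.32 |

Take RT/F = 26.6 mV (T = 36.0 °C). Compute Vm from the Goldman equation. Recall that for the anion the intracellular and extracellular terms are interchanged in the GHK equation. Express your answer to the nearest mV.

Vm = 26.6 · ln[(Σ P·[cation]ₒ + Σ P·[anion]ᵢ) / (Σ P·[cation]ᵢ + Σ P·[anion]ₒ)]
Numerator = 1×3.51 + 15×110 + 0.32×27.0 = 1662
Denominator = 1×127 + 15×15.7 + 0.32×108 = 397.1
Vm = 26.6 · ln(4.1861) = 26.6 × (1.4318) = 38.09 mV

38 mV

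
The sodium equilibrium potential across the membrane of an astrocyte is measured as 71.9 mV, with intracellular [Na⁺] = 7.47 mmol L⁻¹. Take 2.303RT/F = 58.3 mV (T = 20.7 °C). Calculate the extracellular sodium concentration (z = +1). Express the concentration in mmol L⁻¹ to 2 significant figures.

130 mmol L⁻¹

Nernst: E = (58.3/1) · log₁₀([out]/[in]), so log₁₀([out]/[in]) = 71.9 × 1 / 58.3 = 1.2333.
[out]/[in] = 10^(1.2333) = 17.11.
[out] = 17.11 × 7.47 = 127.8 mmol L⁻¹.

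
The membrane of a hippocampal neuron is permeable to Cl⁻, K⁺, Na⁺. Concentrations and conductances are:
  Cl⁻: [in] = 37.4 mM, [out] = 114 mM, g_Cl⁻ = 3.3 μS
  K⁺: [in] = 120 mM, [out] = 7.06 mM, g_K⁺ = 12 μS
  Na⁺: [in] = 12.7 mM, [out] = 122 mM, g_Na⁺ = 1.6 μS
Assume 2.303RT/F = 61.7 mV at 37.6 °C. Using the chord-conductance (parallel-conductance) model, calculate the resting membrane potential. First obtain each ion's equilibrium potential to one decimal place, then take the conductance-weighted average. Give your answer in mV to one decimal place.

E_Cl⁻ = (61.7/-1)·log₁₀(114/37.4) = -29.9 mV
E_K⁺ = (61.7/1)·log₁₀(7.06/120) = -75.9 mV
E_Na⁺ = (61.7/1)·log₁₀(122/12.7) = 60.6 mV
Vm = (Σ gᵢEᵢ)/(Σ gᵢ) = (3.3·-29.9 + 12·-75.9 + 1.6·60.6) / (3.3 + 12 + 1.6)
= -912.51 / 16.9 = -53.99 mV

-54.0 mV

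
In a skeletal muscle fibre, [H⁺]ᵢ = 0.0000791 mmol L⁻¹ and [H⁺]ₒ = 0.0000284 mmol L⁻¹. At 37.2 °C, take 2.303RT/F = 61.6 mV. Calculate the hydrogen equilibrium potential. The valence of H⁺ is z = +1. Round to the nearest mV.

E = (61.6/z) · log₁₀([H⁺]_out/[H⁺]_in) with z = +1.
= (61.6/1) · log₁₀(0.0000284/0.0000791) = 61.60 · log₁₀(0.359)
= 61.60 · (-0.4449) = -27.40 mV

-27 mV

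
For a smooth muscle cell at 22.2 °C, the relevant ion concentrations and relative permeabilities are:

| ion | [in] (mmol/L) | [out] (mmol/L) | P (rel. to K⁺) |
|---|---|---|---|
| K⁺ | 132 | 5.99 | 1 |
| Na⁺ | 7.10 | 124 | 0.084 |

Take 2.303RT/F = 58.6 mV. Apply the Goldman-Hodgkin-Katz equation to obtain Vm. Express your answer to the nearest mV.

Vm = 58.6 · log₁₀[(Σ P·[cation]ₒ + Σ P·[anion]ᵢ) / (Σ P·[cation]ᵢ + Σ P·[anion]ₒ)]
Numerator = 1×5.99 + 0.084×124 = 16.41
Denominator = 1×132 + 0.084×7.10 = 132.6
Vm = 58.6 · log₁₀(0.12373) = 58.6 × (-0.9075) = -53.18 mV

-53 mV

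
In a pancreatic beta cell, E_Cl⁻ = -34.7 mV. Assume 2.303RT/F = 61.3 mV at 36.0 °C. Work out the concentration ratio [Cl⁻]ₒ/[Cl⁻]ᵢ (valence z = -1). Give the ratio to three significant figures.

3.68

log₁₀([out]/[in]) = E·z/(61.3) = -34.7 × -1 / 61.3 = 0.5661
[out]/[in] = 10^(0.5661) = 3.682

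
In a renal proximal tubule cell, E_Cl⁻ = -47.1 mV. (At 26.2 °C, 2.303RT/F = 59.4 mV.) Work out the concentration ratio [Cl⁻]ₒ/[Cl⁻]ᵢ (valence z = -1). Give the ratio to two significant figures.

log₁₀([out]/[in]) = E·z/(59.4) = -47.1 × -1 / 59.4 = 0.7929
[out]/[in] = 10^(0.7929) = 6.208

6.2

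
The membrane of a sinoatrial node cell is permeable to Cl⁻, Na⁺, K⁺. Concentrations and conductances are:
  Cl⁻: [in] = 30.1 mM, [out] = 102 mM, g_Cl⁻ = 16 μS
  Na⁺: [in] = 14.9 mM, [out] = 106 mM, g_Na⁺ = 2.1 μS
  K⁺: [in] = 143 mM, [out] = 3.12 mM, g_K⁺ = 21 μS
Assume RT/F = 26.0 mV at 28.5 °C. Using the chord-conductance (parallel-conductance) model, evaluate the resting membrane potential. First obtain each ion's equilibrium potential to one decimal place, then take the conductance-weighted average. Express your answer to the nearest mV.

E_Cl⁻ = (26.0/-1)·ln(102/30.1) = -31.7 mV
E_Na⁺ = (26.0/1)·ln(106/14.9) = 51.0 mV
E_K⁺ = (26.0/1)·ln(3.12/143) = -99.5 mV
Vm = (Σ gᵢEᵢ)/(Σ gᵢ) = (16·-31.7 + 2.1·51.0 + 21·-99.5) / (16 + 2.1 + 21)
= -2489.60 / 39.1 = -63.67 mV

-64 mV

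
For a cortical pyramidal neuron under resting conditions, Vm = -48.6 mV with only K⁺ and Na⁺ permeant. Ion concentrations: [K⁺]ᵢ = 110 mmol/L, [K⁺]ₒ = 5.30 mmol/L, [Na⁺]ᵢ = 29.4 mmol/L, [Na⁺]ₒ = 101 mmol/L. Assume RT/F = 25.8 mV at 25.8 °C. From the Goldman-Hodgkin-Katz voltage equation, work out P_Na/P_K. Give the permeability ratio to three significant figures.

Let α = P_Na/P_K. GHK: Vm = 25.8·ln[(Kₒ + α·Naₒ)/(Kᵢ + α·Naᵢ)].
e^(Vm/25.8) = e^(-48.6/25.8) = 0.15202
So 0.15202·(Kᵢ + α·Naᵢ) = Kₒ + α·Naₒ → α = (0.15202·110.0 − 5.3) / (101.0 − 0.15202·29.4)
α = (16.72 − 5.3) / (101.0 − 4.469) = 11.42/96.53 = 0.1183

0.118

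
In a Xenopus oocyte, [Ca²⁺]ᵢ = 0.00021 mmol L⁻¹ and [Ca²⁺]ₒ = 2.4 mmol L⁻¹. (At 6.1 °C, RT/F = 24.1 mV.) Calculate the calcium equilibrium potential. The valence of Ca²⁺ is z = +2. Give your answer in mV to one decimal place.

E = (24.1/z) · ln([Ca²⁺]_out/[Ca²⁺]_in) with z = +2.
= (24.1/2) · ln(2.4/0.00021) = 12.05 · ln(1.143e+04)
= 12.05 · (9.3439) = 112.59 mV

112.6 mV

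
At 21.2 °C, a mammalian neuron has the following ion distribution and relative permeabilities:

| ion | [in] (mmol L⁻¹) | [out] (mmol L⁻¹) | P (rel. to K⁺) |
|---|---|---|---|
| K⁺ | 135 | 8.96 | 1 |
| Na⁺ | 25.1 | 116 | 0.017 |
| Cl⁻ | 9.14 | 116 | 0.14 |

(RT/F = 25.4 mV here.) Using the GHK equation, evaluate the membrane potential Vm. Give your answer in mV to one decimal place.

Vm = 25.4 · ln[(Σ P·[cation]ₒ + Σ P·[anion]ᵢ) / (Σ P·[cation]ᵢ + Σ P·[anion]ₒ)]
Numerator = 1×8.96 + 0.017×116 + 0.14×9.14 = 12.21
Denominator = 1×135 + 0.017×25.1 + 0.14×116 = 151.7
Vm = 25.4 · ln(0.080516) = 25.4 × (-2.5193) = -63.99 mV

-64.0 mV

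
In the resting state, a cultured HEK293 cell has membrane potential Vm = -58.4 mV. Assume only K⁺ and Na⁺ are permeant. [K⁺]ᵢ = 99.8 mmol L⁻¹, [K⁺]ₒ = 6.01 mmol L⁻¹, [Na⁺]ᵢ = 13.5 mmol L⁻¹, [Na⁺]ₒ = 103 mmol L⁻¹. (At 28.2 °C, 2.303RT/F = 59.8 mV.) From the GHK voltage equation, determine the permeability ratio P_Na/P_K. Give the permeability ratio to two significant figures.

Let α = P_Na/P_K. GHK: Vm = 59.8·log₁₀[(Kₒ + α·Naₒ)/(Kᵢ + α·Naᵢ)].
10^(Vm/59.8) = 10^(-58.4/59.8) = 0.10554
So 0.10554·(Kᵢ + α·Naᵢ) = Kₒ + α·Naₒ → α = (0.10554·99.8 − 6.01) / (103.0 − 0.10554·13.5)
α = (10.53 − 6.01) / (103.0 − 1.425) = 4.523/101.6 = 0.04453

0.045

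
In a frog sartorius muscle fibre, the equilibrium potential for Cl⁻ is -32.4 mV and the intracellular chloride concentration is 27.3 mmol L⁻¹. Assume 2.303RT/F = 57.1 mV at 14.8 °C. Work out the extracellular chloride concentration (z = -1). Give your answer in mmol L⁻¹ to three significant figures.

101 mmol L⁻¹

Nernst: E = (57.1/-1) · log₁₀([out]/[in]), so log₁₀([out]/[in]) = -32.4 × -1 / 57.1 = 0.5674.
[out]/[in] = 10^(0.5674) = 3.693.
[out] = 3.693 × 27.3 = 100.8 mmol L⁻¹.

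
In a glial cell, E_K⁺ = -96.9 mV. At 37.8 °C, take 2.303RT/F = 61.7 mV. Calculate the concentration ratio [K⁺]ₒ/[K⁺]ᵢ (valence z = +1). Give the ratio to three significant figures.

log₁₀([out]/[in]) = E·z/(61.7) = -96.9 × 1 / 61.7 = -1.5705
[out]/[in] = 10^(-1.5705) = 0.02688

0.0269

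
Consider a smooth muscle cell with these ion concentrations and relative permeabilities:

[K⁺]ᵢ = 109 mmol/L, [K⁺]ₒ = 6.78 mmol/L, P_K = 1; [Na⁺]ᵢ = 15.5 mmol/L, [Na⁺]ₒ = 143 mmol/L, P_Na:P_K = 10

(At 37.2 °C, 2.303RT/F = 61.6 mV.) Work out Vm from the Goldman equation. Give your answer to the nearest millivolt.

45 mV

Vm = 61.6 · log₁₀[(Σ P·[cation]ₒ + Σ P·[anion]ᵢ) / (Σ P·[cation]ᵢ + Σ P·[anion]ₒ)]
Numerator = 1×6.78 + 10×143 = 1437
Denominator = 1×109 + 10×15.5 = 264
Vm = 61.6 · log₁₀(5.4423) = 61.6 × (0.7358) = 45.32 mV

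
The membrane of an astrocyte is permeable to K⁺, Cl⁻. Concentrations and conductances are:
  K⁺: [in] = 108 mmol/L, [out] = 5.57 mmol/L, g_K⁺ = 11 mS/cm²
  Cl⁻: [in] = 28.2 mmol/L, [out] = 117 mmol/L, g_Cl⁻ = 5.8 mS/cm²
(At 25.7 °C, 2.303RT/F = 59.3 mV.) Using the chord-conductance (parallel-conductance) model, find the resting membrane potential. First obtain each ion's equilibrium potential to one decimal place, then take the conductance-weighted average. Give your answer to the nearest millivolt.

-63 mV

E_K⁺ = (59.3/1)·log₁₀(5.57/108) = -76.4 mV
E_Cl⁻ = (59.3/-1)·log₁₀(117/28.2) = -36.6 mV
Vm = (Σ gᵢEᵢ)/(Σ gᵢ) = (11·-76.4 + 5.8·-36.6) / (11 + 5.8)
= -1052.68 / 16.8 = -62.66 mV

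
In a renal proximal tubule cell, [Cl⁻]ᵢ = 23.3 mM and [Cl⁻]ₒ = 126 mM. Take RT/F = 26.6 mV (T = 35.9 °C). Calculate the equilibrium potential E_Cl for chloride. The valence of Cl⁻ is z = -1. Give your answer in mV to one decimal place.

E = (26.6/z) · ln([Cl⁻]_out/[Cl⁻]_in) with z = -1.
For an anion, dividing by z = -1 reverses the sign.
= (26.6/-1) · ln(126/23.3) = -26.60 · ln(5.408)
= -26.60 · (1.6878) = -44.90 mV

-44.9 mV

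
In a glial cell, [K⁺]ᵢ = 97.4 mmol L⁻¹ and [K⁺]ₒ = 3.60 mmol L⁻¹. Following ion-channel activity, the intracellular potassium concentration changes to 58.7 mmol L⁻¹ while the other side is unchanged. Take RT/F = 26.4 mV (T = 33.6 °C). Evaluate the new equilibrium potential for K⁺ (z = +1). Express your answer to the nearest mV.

-74 mV

After the shift: [K⁺]_out = 3.60, [K⁺]_in = 58.7 mmol L⁻¹.
E_new = (26.4/1)·ln(3.60/58.7) = 26.40 · (-2.7915) = -73.70 mV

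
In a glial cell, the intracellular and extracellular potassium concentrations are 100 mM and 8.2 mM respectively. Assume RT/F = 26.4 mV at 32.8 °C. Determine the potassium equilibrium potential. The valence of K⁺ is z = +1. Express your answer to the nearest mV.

-66 mV

E = (26.4/z) · ln([K⁺]_out/[K⁺]_in) with z = +1.
= (26.4/1) · ln(8.2/100) = 26.40 · ln(0.082)
= 26.40 · (-2.5010) = -66.03 mV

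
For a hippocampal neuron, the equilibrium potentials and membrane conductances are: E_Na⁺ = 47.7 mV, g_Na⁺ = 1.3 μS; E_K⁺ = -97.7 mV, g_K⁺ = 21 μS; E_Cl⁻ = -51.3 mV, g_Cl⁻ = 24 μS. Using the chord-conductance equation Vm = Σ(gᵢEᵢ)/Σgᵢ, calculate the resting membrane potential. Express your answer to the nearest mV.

Σ gᵢEᵢ = 1.3·(47.7) + 21·(-97.7) + 24·(-51.3) = -3220.89
Σ gᵢ = 1.3 + 21 + 24 = 46.3
Vm = -3220.89 / 46.3 = -69.57 mV

-70 mV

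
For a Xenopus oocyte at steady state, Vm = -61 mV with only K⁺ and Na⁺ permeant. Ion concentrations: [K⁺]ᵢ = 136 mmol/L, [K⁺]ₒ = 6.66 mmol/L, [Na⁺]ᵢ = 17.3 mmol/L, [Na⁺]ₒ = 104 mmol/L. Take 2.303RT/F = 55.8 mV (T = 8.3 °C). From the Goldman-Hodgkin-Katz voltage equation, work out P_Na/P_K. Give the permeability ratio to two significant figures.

0.042

Let α = P_Na/P_K. GHK: Vm = 55.8·log₁₀[(Kₒ + α·Naₒ)/(Kᵢ + α·Naᵢ)].
10^(Vm/55.8) = 10^(-61.0/55.8) = 0.080688
So 0.080688·(Kᵢ + α·Naᵢ) = Kₒ + α·Naₒ → α = (0.080688·136.0 − 6.66) / (104.0 − 0.080688·17.3)
α = (10.97 − 6.66) / (104.0 − 1.396) = 4.314/102.6 = 0.04204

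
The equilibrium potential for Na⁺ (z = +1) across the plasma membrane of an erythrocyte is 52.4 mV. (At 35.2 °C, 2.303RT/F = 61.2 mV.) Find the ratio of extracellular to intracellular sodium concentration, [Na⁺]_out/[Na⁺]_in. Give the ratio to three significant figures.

7.18

log₁₀([out]/[in]) = E·z/(61.2) = 52.4 × 1 / 61.2 = 0.8562
[out]/[in] = 10^(0.8562) = 7.181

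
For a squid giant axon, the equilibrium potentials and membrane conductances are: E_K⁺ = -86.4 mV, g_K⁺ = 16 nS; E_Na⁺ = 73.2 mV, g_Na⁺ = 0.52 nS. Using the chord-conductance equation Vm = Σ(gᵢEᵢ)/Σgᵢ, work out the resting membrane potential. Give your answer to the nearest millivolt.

-81 mV

Σ gᵢEᵢ = 16·(-86.4) + 0.52·(73.2) = -1344.34
Σ gᵢ = 16 + 0.52 = 16.52
Vm = -1344.34 / 16.52 = -81.38 mV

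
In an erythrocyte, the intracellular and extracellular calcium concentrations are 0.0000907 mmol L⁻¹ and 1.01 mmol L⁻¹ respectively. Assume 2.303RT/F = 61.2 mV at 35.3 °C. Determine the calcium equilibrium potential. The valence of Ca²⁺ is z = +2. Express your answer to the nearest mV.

124 mV

E = (61.2/z) · log₁₀([Ca²⁺]_out/[Ca²⁺]_in) with z = +2.
= (61.2/2) · log₁₀(1.01/0.0000907) = 30.60 · log₁₀(1.114e+04)
= 30.60 · (4.0467) = 123.83 mV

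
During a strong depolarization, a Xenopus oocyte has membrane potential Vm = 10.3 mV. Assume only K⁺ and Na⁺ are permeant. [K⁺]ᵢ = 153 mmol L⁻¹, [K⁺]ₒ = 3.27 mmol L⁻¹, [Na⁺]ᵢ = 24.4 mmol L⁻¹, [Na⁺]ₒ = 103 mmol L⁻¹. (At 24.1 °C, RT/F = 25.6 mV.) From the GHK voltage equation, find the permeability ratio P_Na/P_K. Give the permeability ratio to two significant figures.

3.4

Let α = P_Na/P_K. GHK: Vm = 25.6·ln[(Kₒ + α·Naₒ)/(Kᵢ + α·Naᵢ)].
e^(Vm/25.6) = e^(10.3/25.6) = 1.4953
So 1.4953·(Kᵢ + α·Naᵢ) = Kₒ + α·Naₒ → α = (1.4953·153.0 − 3.27) / (103.0 − 1.4953·24.4)
α = (228.8 − 3.27) / (103.0 − 36.49) = 225.5/66.51 = 3.39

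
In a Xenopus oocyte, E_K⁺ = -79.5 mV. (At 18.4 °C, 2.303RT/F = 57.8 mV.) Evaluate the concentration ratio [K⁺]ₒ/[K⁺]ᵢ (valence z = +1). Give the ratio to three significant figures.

0.0421

log₁₀([out]/[in]) = E·z/(57.8) = -79.5 × 1 / 57.8 = -1.3754
[out]/[in] = 10^(-1.3754) = 0.04213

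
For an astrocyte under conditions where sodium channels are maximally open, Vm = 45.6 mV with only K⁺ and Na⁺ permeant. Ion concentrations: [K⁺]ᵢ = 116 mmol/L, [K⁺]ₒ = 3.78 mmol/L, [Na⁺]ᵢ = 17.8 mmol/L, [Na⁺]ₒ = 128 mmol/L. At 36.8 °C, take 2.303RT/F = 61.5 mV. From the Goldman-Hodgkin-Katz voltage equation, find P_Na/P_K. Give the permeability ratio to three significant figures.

21.3

Let α = P_Na/P_K. GHK: Vm = 61.5·log₁₀[(Kₒ + α·Naₒ)/(Kᵢ + α·Naᵢ)].
10^(Vm/61.5) = 10^(45.6/61.5) = 5.514
So 5.514·(Kᵢ + α·Naᵢ) = Kₒ + α·Naₒ → α = (5.514·116.0 − 3.78) / (128.0 − 5.514·17.8)
α = (639.6 − 3.78) / (128.0 − 98.15) = 635.8/29.85 = 21.3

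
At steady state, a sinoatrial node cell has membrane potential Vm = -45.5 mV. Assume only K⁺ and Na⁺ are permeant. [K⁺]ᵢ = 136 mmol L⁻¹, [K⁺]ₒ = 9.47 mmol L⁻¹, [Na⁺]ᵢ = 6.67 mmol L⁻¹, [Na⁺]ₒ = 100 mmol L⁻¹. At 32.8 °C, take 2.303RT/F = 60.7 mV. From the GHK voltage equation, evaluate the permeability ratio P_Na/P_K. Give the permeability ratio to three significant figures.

0.149

Let α = P_Na/P_K. GHK: Vm = 60.7·log₁₀[(Kₒ + α·Naₒ)/(Kᵢ + α·Naᵢ)].
10^(Vm/60.7) = 10^(-45.5/60.7) = 0.178
So 0.178·(Kᵢ + α·Naᵢ) = Kₒ + α·Naₒ → α = (0.178·136.0 − 9.47) / (100.0 − 0.178·6.67)
α = (24.21 − 9.47) / (100.0 − 1.187) = 14.74/98.81 = 0.1491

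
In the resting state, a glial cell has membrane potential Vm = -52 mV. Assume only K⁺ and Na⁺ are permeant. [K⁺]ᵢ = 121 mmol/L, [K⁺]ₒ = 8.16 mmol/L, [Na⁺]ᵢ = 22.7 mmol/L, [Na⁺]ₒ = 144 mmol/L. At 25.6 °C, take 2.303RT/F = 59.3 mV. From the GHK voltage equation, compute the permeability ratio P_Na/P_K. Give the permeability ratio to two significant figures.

Let α = P_Na/P_K. GHK: Vm = 59.3·log₁₀[(Kₒ + α·Naₒ)/(Kᵢ + α·Naᵢ)].
10^(Vm/59.3) = 10^(-52.0/59.3) = 0.13277
So 0.13277·(Kᵢ + α·Naᵢ) = Kₒ + α·Naₒ → α = (0.13277·121.0 − 8.16) / (144.0 − 0.13277·22.7)
α = (16.07 − 8.16) / (144.0 − 3.014) = 7.905/141 = 0.05607

0.056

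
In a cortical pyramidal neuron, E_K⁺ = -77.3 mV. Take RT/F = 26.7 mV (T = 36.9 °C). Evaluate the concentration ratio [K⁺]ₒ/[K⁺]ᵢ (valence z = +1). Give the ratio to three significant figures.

ln([out]/[in]) = E·z/(26.7) = -77.3 × 1 / 26.7 = -2.8951
[out]/[in] = e^(-2.8951) = 0.05529

0.0553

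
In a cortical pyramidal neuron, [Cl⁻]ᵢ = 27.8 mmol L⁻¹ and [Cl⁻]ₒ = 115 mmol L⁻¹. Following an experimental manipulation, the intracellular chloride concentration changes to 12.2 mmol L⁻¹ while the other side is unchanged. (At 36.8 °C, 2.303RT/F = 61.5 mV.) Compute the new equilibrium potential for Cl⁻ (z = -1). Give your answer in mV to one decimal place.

After the shift: [Cl⁻]_out = 115, [Cl⁻]_in = 12.2 mmol L⁻¹.
E_new = (61.5/-1)·log₁₀(115/12.2) = -61.50 · (0.9743) = -59.92 mV

-59.9 mV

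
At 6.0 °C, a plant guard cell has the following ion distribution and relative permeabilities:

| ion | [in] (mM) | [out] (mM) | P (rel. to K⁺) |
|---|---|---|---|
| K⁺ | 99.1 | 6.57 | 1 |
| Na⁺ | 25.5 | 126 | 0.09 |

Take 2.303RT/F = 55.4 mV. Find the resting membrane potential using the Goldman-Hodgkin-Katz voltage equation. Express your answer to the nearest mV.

Vm = 55.4 · log₁₀[(Σ P·[cation]ₒ + Σ P·[anion]ᵢ) / (Σ P·[cation]ᵢ + Σ P·[anion]ₒ)]
Numerator = 1×6.57 + 0.09×126 = 17.91
Denominator = 1×99.1 + 0.09×25.5 = 101.4
Vm = 55.4 · log₁₀(0.17664) = 55.4 × (-0.7529) = -41.71 mV

-42 mV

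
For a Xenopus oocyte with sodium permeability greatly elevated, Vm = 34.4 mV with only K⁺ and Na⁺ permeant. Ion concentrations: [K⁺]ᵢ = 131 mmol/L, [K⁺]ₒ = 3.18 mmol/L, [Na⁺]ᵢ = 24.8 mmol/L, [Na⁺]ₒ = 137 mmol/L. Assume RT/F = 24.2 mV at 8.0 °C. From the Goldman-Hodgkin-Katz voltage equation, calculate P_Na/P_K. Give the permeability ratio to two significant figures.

Let α = P_Na/P_K. GHK: Vm = 24.2·ln[(Kₒ + α·Naₒ)/(Kᵢ + α·Naᵢ)].
e^(Vm/24.2) = e^(34.4/24.2) = 4.1433
So 4.1433·(Kᵢ + α·Naᵢ) = Kₒ + α·Naₒ → α = (4.1433·131.0 − 3.18) / (137.0 − 4.1433·24.8)
α = (542.8 − 3.18) / (137.0 − 102.8) = 539.6/34.25 = 15.76

16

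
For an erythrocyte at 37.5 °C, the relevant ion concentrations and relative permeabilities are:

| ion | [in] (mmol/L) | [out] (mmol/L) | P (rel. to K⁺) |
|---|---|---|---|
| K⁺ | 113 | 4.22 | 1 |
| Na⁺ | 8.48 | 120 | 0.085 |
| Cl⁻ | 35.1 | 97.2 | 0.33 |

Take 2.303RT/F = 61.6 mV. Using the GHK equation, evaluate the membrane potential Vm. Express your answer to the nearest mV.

Vm = 61.6 · log₁₀[(Σ P·[cation]ₒ + Σ P·[anion]ᵢ) / (Σ P·[cation]ᵢ + Σ P·[anion]ₒ)]
Numerator = 1×4.22 + 0.085×120 + 0.33×35.1 = 26
Denominator = 1×113 + 0.085×8.48 + 0.33×97.2 = 145.8
Vm = 61.6 · log₁₀(0.17835) = 61.6 × (-0.7487) = -46.12 mV

-46 mV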